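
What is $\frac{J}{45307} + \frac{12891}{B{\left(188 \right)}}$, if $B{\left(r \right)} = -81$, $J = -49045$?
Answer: $- \frac{196008394}{1223289} \approx -160.23$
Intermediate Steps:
$\frac{J}{45307} + \frac{12891}{B{\left(188 \right)}} = - \frac{49045}{45307} + \frac{12891}{-81} = \left(-49045\right) \frac{1}{45307} + 12891 \left(- \frac{1}{81}\right) = - \frac{49045}{45307} - \frac{4297}{27} = - \frac{196008394}{1223289}$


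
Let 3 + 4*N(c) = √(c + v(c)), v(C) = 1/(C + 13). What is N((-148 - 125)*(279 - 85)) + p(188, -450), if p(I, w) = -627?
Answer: -2511/4 + I*√148484083235111/211796 ≈ -627.75 + 57.534*I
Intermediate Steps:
v(C) = 1/(13 + C)
N(c) = -¾ + √(c + 1/(13 + c))/4
N((-148 - 125)*(279 - 85)) + p(188, -450) = (-¾ + √((1 + ((-148 - 125)*(279 - 85))*(13 + (-148 - 125)*(279 - 85)))/(13 + (-148 - 125)*(279 - 85)))/4) - 627 = (-¾ + √((1 + (-273*194)*(13 - 273*194))/(13 - 273*194))/4) - 627 = (-¾ + √((1 - 52962*(13 - 52962))/(13 - 52962))/4) - 627 = (-¾ + √((1 - 52962*(-52949))/(-52949))/4) - 627 = (-¾ + √(-(1 + 2804284938)/52949)/4) - 627 = (-¾ + √(-1/52949*2804284939)/4) - 627 = (-¾ + √(-2804284939/52949)/4) - 627 = (-¾ + (I*√148484083235111/52949)/4) - 627 = (-¾ + I*√148484083235111/211796) - 627 = -2511/4 + I*√148484083235111/211796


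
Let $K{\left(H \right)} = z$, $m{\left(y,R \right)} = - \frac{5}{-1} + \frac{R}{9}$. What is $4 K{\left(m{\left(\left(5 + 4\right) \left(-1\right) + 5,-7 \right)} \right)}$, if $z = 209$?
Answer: $836$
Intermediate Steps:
$m{\left(y,R \right)} = 5 + \frac{R}{9}$ ($m{\left(y,R \right)} = \left(-5\right) \left(-1\right) + R \frac{1}{9} = 5 + \frac{R}{9}$)
$K{\left(H \right)} = 209$
$4 K{\left(m{\left(\left(5 + 4\right) \left(-1\right) + 5,-7 \right)} \right)} = 4 \cdot 209 = 836$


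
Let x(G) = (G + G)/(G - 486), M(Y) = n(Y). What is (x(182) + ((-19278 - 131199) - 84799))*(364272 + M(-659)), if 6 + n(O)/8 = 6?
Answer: -1628393009556/19 ≈ -8.5705e+10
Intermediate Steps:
n(O) = 0 (n(O) = -48 + 8*6 = -48 + 48 = 0)
M(Y) = 0
x(G) = 2*G/(-486 + G) (x(G) = (2*G)/(-486 + G) = 2*G/(-486 + G))
(x(182) + ((-19278 - 131199) - 84799))*(364272 + M(-659)) = (2*182/(-486 + 182) + ((-19278 - 131199) - 84799))*(364272 + 0) = (2*182/(-304) + (-150477 - 84799))*364272 = (2*182*(-1/304) - 235276)*364272 = (-91/76 - 235276)*364272 = -17881067/76*364272 = -1628393009556/19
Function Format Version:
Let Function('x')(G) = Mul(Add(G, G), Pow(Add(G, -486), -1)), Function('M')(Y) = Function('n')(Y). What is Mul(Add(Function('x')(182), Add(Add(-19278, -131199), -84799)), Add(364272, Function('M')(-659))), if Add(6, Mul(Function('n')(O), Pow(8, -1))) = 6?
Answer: Rational(-1628393009556, 19) ≈ -8.5705e+10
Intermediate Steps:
Function('n')(O) = 0 (Function('n')(O) = Add(-48, Mul(8, 6)) = Add(-48, 48) = 0)
Function('M')(Y) = 0
Function('x')(G) = Mul(2, G, Pow(Add(-486, G), -1)) (Function('x')(G) = Mul(Mul(2, G), Pow(Add(-486, G), -1)) = Mul(2, G, Pow(Add(-486, G), -1)))
Mul(Add(Function('x')(182), Add(Add(-19278, -131199), -84799)), Add(364272, Function('M')(-659))) = Mul(Add(Mul(2, 182, Pow(Add(-486, 182), -1)), Add(Add(-19278, -131199), -84799)), Add(364272, 0)) = Mul(Add(Mul(2, 182, Pow(-304, -1)), Add(-150477, -84799)), 364272) = Mul(Add(Mul(2, 182, Rational(-1, 304)), -235276), 364272) = Mul(Add(Rational(-91, 76), -235276), 364272) = Mul(Rational(-17881067, 76), 364272) = Rational(-1628393009556, 19)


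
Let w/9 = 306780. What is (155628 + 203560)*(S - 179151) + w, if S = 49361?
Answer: -46616249500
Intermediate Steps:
w = 2761020 (w = 9*306780 = 2761020)
(155628 + 203560)*(S - 179151) + w = (155628 + 203560)*(49361 - 179151) + 2761020 = 359188*(-129790) + 2761020 = -46619010520 + 2761020 = -46616249500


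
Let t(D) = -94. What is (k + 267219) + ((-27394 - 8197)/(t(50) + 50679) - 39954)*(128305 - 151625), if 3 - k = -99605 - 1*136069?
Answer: 9431538687016/10117 ≈ 9.3225e+8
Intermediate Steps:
k = 235677 (k = 3 - (-99605 - 1*136069) = 3 - (-99605 - 136069) = 3 - 1*(-235674) = 3 + 235674 = 235677)
(k + 267219) + ((-27394 - 8197)/(t(50) + 50679) - 39954)*(128305 - 151625) = (235677 + 267219) + ((-27394 - 8197)/(-94 + 50679) - 39954)*(128305 - 151625) = 502896 + (-35591/50585 - 39954)*(-23320) = 502896 - 2021108681/50585*(-23320) = 502896 + 9426450888184/10117 = 9431538687016/10117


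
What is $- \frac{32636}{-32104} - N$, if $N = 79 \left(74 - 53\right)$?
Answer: $- \frac{13306975}{8026} \approx -1658.0$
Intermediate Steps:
$N = 1659$ ($N = 79 \cdot 21 = 1659$)
$- \frac{32636}{-32104} - N = - \frac{32636}{-32104} - 1659 = \left(-32636\right) \left(- \frac{1}{32104}\right) - 1659 = \frac{8159}{8026} - 1659 = - \frac{13306975}{8026}$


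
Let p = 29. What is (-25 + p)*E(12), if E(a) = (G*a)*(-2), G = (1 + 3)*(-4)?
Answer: 1536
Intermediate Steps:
G = -16 (G = 4*(-4) = -16)
E(a) = 32*a (E(a) = -16*a*(-2) = 32*a)
(-25 + p)*E(12) = (-25 + 29)*(32*12) = 4*384 = 1536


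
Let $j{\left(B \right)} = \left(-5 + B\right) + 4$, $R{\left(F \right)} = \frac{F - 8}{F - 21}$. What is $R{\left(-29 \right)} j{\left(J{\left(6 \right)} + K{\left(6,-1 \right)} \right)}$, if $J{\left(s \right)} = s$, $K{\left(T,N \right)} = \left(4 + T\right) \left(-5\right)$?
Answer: $- \frac{333}{10} \approx -33.3$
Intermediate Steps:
$K{\left(T,N \right)} = -20 - 5 T$
$R{\left(F \right)} = \frac{-8 + F}{-21 + F}$
$j{\left(B \right)} = -1 + B$
$R{\left(-29 \right)} j{\left(J{\left(6 \right)} + K{\left(6,-1 \right)} \right)} = \frac{-8 - 29}{-21 - 29} \left(-1 + \left(6 - 50\right)\right) = \frac{1}{-50} \left(-37\right) \left(-1 + \left(6 - 50\right)\right) = \left(- \frac{1}{50}\right) \left(-37\right) \left(-1 + \left(6 - 50\right)\right) = \frac{37 \left(-1 - 44\right)}{50} = \frac{37}{50} \left(-45\right) = - \frac{333}{10}$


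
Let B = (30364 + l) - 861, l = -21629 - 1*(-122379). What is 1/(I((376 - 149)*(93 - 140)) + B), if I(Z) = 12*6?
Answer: 1/130325 ≈ 7.6731e-6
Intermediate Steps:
l = 100750 (l = -21629 + 122379 = 100750)
B = 130253 (B = (30364 + 100750) - 861 = 131114 - 861 = 130253)
I(Z) = 72
1/(I((376 - 149)*(93 - 140)) + B) = 1/(72 + 130253) = 1/130325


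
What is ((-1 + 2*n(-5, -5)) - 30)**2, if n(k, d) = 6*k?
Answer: 8281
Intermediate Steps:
((-1 + 2*n(-5, -5)) - 30)**2 = ((-1 + 2*(6*(-5))) - 30)**2 = ((-1 + 2*(-30)) - 30)**2 = ((-1 - 60) - 30)**2 = (-61 - 30)**2 = (-91)**2 = 8281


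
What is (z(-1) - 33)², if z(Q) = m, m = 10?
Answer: 529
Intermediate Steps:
z(Q) = 10
(z(-1) - 33)² = (10 - 33)² = (-23)² = 529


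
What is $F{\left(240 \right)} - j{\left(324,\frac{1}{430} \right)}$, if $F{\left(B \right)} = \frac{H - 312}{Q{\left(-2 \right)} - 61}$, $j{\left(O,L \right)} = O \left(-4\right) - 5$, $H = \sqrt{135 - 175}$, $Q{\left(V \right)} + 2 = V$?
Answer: $\frac{6529}{5} - \frac{2 i \sqrt{10}}{65} \approx 1305.8 - 0.097301 i$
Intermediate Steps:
$Q{\left(V \right)} = -2 + V$
$H = 2 i \sqrt{10}$ ($H = \sqrt{-40} = 2 i \sqrt{10} \approx 6.3246 i$)
$j{\left(O,L \right)} = -5 - 4 O$ ($j{\left(O,L \right)} = - 4 O - 5 = -5 - 4 O$)
$F{\left(B \right)} = \frac{24}{5} - \frac{2 i \sqrt{10}}{65}$ ($F{\left(B \right)} = \frac{2 i \sqrt{10} - 312}{\left(-2 - 2\right) - 61} = \frac{-312 + 2 i \sqrt{10}}{-4 - 61} = \frac{-312 + 2 i \sqrt{10}}{-65} = \left(-312 + 2 i \sqrt{10}\right) \left(- \frac{1}{65}\right) = \frac{24}{5} - \frac{2 i \sqrt{10}}{65}$)
$F{\left(240 \right)} - j{\left(324,\frac{1}{430} \right)} = \left(\frac{24}{5} - \frac{2 i \sqrt{10}}{65}\right) - \left(-5 - 1296\right) = \left(\frac{24}{5} - \frac{2 i \sqrt{10}}{65}\right) - -1301 = \left(\frac{24}{5} - \frac{2 i \sqrt{10}}{65}\right) + 1301 = \frac{6529}{5} - \frac{2 i \sqrt{10}}{65}$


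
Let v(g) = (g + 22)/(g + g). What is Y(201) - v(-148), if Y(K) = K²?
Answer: 5979285/148 ≈ 40401.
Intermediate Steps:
v(g) = (22 + g)/(2*g) (v(g) = (22 + g)/((2*g)) = (22 + g)*(1/(2*g)) = (22 + g)/(2*g))
Y(201) - v(-148) = 201² - (22 - 148)/(2*(-148)) = 40401 - (-1)*(-126)/(2*148) = 40401 - 1*63/148 = 40401 - 63/148 = 5979285/148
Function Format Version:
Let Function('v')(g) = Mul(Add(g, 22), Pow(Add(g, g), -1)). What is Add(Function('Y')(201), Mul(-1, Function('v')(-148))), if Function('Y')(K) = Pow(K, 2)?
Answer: Rational(5979285, 148) ≈ 40401.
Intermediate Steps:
Function('v')(g) = Mul(Rational(1, 2), Pow(g, -1), Add(22, g)) (Function('v')(g) = Mul(Add(22, g), Pow(Mul(2, g), -1)) = Mul(Add(22, g), Mul(Rational(1, 2), Pow(g, -1))) = Mul(Rational(1, 2), Pow(g, -1), Add(22, g)))
Add(Function('Y')(201), Mul(-1, Function('v')(-148))) = Add(Pow(201, 2), Mul(-1, Mul(Rational(1, 2), Pow(-148, -1), Add(22, -148)))) = Add(40401, Mul(-1, Mul(Rational(1, 2), Rational(-1, 148), -126))) = Add(40401, Mul(-1, Rational(63, 148))) = Add(40401, Rational(-63, 148)) = Rational(5979285, 148)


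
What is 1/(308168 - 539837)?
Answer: -1/231669 ≈ -4.3165e-6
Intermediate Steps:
1/(308168 - 539837) = 1/(-231669) = -1/231669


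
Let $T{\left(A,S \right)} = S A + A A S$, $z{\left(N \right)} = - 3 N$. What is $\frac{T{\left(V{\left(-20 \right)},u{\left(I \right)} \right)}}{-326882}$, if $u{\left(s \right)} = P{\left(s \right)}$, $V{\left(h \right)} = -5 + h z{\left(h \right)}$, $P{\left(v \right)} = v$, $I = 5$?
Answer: $- \frac{3627050}{163441} \approx -22.192$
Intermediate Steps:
$V{\left(h \right)} = -5 - 3 h^{2}$ ($V{\left(h \right)} = -5 + h \left(- 3 h\right) = -5 - 3 h^{2}$)
$u{\left(s \right)} = s$
$T{\left(A,S \right)} = A S + S A^{2}$ ($T{\left(A,S \right)} = A S + A^{2} S = A S + S A^{2}$)
$\frac{T{\left(V{\left(-20 \right)},u{\left(I \right)} \right)}}{-326882} = \frac{\left(-5 - 3 \left(-20\right)^{2}\right) 5 \left(1 - \left(5 + 3 \left(-20\right)^{2}\right)\right)}{-326882} = \left(-5 - 1200\right) 5 \left(1 - 1205\right) \left(- \frac{1}{326882}\right) = \left(-1205\right) 5 \left(1 - 1205\right) \left(- \frac{1}{326882}\right) = \left(-1205\right) 5 \left(-1204\right) \left(- \frac{1}{326882}\right) = 7254100 \left(- \frac{1}{326882}\right) = - \frac{3627050}{163441}$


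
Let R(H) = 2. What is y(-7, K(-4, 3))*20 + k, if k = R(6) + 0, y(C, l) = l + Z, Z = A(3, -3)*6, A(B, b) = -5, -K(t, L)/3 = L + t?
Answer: -538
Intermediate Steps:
K(t, L) = -3*L - 3*t (K(t, L) = -3*(L + t) = -3*L - 3*t)
Z = -30 (Z = -5*6 = -30)
y(C, l) = -30 + l (y(C, l) = l - 30 = -30 + l)
k = 2 (k = 2 + 0 = 2)
y(-7, K(-4, 3))*20 + k = (-30 + (-3*3 - 3*(-4)))*20 + 2 = (-30 + (-9 + 12))*20 + 2 = (-30 + 3)*20 + 2 = -27*20 + 2 = -540 + 2 = -538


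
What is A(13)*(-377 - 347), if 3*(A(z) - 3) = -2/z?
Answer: -83260/39 ≈ -2134.9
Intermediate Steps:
A(z) = 3 - 2/(3*z) (A(z) = 3 + (-2/z)/3 = 3 - 2/(3*z))
A(13)*(-377 - 347) = (3 - 2/3/13)*(-377 - 347) = (3 - 2/3*1/13)*(-724) = (3 - 2/39)*(-724) = (115/39)*(-724) = -83260/39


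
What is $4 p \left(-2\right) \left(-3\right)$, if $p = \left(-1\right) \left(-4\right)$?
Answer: $96$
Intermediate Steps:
$p = 4$
$4 p \left(-2\right) \left(-3\right) = 4 \cdot 4 \left(-2\right) \left(-3\right) = 16 \left(-2\right) \left(-3\right) = \left(-32\right) \left(-3\right) = 96$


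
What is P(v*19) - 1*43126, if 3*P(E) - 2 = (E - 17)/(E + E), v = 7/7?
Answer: -819381/19 ≈ -43125.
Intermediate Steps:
v = 1 (v = 7*(⅐) = 1)
P(E) = ⅔ + (-17 + E)/(6*E) (P(E) = ⅔ + ((E - 17)/(E + E))/3 = ⅔ + ((-17 + E)/((2*E)))/3 = ⅔ + ((-17 + E)*(1/(2*E)))/3 = ⅔ + ((-17 + E)/(2*E))/3 = ⅔ + (-17 + E)/(6*E))
P(v*19) - 1*43126 = (-17 + 5*(1*19))/(6*((1*19))) - 1*43126 = (⅙)*(-17 + 5*19)/19 - 43126 = (⅙)*(1/19)*(-17 + 95) - 43126 = (⅙)*(1/19)*78 - 43126 = 13/19 - 43126 = -819381/19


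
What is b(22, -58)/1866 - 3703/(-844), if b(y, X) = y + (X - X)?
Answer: 3464183/787452 ≈ 4.3992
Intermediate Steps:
b(y, X) = y (b(y, X) = y + 0 = y)
b(22, -58)/1866 - 3703/(-844) = 22/1866 - 3703/(-844) = 22*(1/1866) - 3703*(-1/844) = 11/933 + 3703/844 = 3464183/787452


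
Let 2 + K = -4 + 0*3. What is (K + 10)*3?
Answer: 12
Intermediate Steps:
K = -6 (K = -2 + (-4 + 0*3) = -2 + (-4 + 0) = -2 - 4 = -6)
(K + 10)*3 = (-6 + 10)*3 = 4*3 = 12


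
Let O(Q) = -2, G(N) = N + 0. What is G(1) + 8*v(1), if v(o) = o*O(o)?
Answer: -15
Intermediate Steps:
G(N) = N
v(o) = -2*o (v(o) = o*(-2) = -2*o)
G(1) + 8*v(1) = 1 + 8*(-2*1) = 1 + 8*(-2) = 1 - 16 = -15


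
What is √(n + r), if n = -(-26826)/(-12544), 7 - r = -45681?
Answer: √573083446/112 ≈ 213.74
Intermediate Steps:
r = 45688 (r = 7 - 1*(-45681) = 7 + 45681 = 45688)
n = -13413/6272 (n = -(-26826)*(-1)/12544 = -1*13413/6272 = -13413/6272 ≈ -2.1386)
√(n + r) = √(-13413/6272 + 45688) = √(286541723/6272) = √573083446/112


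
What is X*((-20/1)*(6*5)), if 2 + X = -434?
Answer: 261600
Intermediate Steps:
X = -436 (X = -2 - 434 = -436)
X*((-20/1)*(6*5)) = -436*(-20/1)*6*5 = -436*(-20*1)*30 = -(-8720)*30 = -436*(-600) = 261600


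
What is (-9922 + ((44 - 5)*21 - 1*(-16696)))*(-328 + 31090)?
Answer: 233575866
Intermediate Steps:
(-9922 + ((44 - 5)*21 - 1*(-16696)))*(-328 + 31090) = (-9922 + (39*21 + 16696))*30762 = (-9922 + (819 + 16696))*30762 = (-9922 + 17515)*30762 = 7593*30762 = 233575866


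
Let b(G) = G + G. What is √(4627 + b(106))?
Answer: √4839 ≈ 69.563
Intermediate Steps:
b(G) = 2*G
√(4627 + b(106)) = √(4627 + 2*106) = √(4627 + 212) = √4839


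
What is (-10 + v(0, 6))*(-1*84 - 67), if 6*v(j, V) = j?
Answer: 1510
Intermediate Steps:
v(j, V) = j/6
(-10 + v(0, 6))*(-1*84 - 67) = (-10 + (⅙)*0)*(-1*84 - 67) = (-10 + 0)*(-84 - 67) = -10*(-151) = 1510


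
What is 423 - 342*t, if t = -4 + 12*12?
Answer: -47457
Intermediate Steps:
t = 140 (t = -4 + 144 = 140)
423 - 342*t = 423 - 342*140 = 423 - 47880 = -47457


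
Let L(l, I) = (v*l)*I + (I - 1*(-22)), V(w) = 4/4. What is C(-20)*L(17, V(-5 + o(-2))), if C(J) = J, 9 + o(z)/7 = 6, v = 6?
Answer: -2500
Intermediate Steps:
o(z) = -21 (o(z) = -63 + 7*6 = -63 + 42 = -21)
V(w) = 1 (V(w) = 4*(¼) = 1)
L(l, I) = 22 + I + 6*I*l (L(l, I) = (6*l)*I + (I - 1*(-22)) = 6*I*l + (I + 22) = 6*I*l + (22 + I) = 22 + I + 6*I*l)
C(-20)*L(17, V(-5 + o(-2))) = -20*(22 + 1 + 6*1*17) = -20*(22 + 1 + 102) = -20*125 = -2500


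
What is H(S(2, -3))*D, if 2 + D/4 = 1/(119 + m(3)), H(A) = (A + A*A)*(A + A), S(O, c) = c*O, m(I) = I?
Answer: 174960/61 ≈ 2868.2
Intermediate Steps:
S(O, c) = O*c
H(A) = 2*A*(A + A²) (H(A) = (A + A²)*(2*A) = 2*A*(A + A²))
D = -486/61 (D = -8 + 4/(119 + 3) = -8 + 4/122 = -8 + 4*(1/122) = -8 + 2/61 = -486/61 ≈ -7.9672)
H(S(2, -3))*D = (2*(2*(-3))²*(1 + 2*(-3)))*(-486/61) = (2*(-6)²*(1 - 6))*(-486/61) = (2*36*(-5))*(-486/61) = -360*(-486/61) = 174960/61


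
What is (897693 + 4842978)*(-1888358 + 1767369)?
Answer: -694558043619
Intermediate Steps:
(897693 + 4842978)*(-1888358 + 1767369) = 5740671*(-120989) = -694558043619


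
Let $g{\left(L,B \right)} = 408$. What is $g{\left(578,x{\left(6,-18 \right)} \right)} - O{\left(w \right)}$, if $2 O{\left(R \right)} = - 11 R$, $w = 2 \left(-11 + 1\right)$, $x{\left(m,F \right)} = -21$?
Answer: $298$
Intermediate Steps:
$w = -20$ ($w = 2 \left(-10\right) = -20$)
$O{\left(R \right)} = - \frac{11 R}{2}$ ($O{\left(R \right)} = \frac{\left(-11\right) R}{2} = - \frac{11 R}{2}$)
$g{\left(578,x{\left(6,-18 \right)} \right)} - O{\left(w \right)} = 408 - \left(- \frac{11}{2}\right) \left(-20\right) = 408 - 110 = 298$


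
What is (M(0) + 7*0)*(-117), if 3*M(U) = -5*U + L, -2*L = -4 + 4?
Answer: 0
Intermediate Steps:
L = 0 (L = -(-4 + 4)/2 = -1/2*0 = 0)
M(U) = -5*U/3 (M(U) = (-5*U + 0)/3 = (-5*U)/3 = -5*U/3)
(M(0) + 7*0)*(-117) = (-5/3*0 + 7*0)*(-117) = (0 + 0)*(-117) = 0*(-117) = 0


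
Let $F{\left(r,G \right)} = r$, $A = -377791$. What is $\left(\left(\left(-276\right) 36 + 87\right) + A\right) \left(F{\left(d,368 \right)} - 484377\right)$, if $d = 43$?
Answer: $187747231760$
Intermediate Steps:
$\left(\left(\left(-276\right) 36 + 87\right) + A\right) \left(F{\left(d,368 \right)} - 484377\right) = \left(\left(\left(-276\right) 36 + 87\right) - 377791\right) \left(43 - 484377\right) = \left(\left(-9936 + 87\right) - 377791\right) \left(-484334\right) = \left(-9849 - 377791\right) \left(-484334\right) = \left(-387640\right) \left(-484334\right) = 187747231760$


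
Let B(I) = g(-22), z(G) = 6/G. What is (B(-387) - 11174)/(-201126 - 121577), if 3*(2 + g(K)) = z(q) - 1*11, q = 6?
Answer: 33538/968109 ≈ 0.034643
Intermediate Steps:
g(K) = -16/3 (g(K) = -2 + (6/6 - 1*11)/3 = -2 + (6*(⅙) - 11)/3 = -2 + (1 - 11)/3 = -2 + (⅓)*(-10) = -2 - 10/3 = -16/3)
B(I) = -16/3
(B(-387) - 11174)/(-201126 - 121577) = (-16/3 - 11174)/(-201126 - 121577) = -33538/3/(-322703) = -33538/3*(-1/322703) = 33538/968109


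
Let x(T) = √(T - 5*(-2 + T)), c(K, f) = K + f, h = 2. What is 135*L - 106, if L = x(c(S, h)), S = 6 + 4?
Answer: -106 + 135*I*√38 ≈ -106.0 + 832.2*I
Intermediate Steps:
S = 10
x(T) = √(10 - 4*T) (x(T) = √(T + (10 - 5*T)) = √(10 - 4*T))
L = I*√38 (L = √(10 - 4*(10 + 2)) = √(10 - 4*12) = √(10 - 48) = √(-38) = I*√38 ≈ 6.1644*I)
135*L - 106 = 135*(I*√38) - 106 = 135*I*√38 - 106 = -106 + 135*I*√38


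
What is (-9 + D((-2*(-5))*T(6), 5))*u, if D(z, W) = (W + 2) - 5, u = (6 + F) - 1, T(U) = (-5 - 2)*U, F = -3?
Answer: -14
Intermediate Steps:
T(U) = -7*U
u = 2 (u = (6 - 3) - 1 = 3 - 1 = 2)
D(z, W) = -3 + W (D(z, W) = (2 + W) - 5 = -3 + W)
(-9 + D((-2*(-5))*T(6), 5))*u = (-9 + (-3 + 5))*2 = (-9 + 2)*2 = -7*2 = -14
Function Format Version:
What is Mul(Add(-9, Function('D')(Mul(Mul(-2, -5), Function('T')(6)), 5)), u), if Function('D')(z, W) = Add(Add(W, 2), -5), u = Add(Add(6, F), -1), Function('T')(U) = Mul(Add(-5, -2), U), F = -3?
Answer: -14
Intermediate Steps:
Function('T')(U) = Mul(-7, U)
u = 2 (u = Add(Add(6, -3), -1) = Add(3, -1) = 2)
Function('D')(z, W) = Add(-3, W) (Function('D')(z, W) = Add(Add(2, W), -5) = Add(-3, W))
Mul(Add(-9, Function('D')(Mul(Mul(-2, -5), Function('T')(6)), 5)), u) = Mul(Add(-9, Add(-3, 5)), 2) = Mul(Add(-9, 2), 2) = Mul(-7, 2) = -14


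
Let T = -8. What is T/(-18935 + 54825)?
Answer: -4/17945 ≈ -0.00022290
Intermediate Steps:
T/(-18935 + 54825) = -8/(-18935 + 54825) = -8/35890 = (1/35890)*(-8) = -4/17945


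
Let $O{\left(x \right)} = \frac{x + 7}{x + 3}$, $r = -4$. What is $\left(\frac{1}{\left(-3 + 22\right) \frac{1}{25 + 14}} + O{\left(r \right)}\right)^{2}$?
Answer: $\frac{324}{361} \approx 0.89751$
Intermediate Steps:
$O{\left(x \right)} = \frac{7 + x}{3 + x}$
$\left(\frac{1}{\left(-3 + 22\right) \frac{1}{25 + 14}} + O{\left(r \right)}\right)^{2} = \left(\frac{1}{\left(-3 + 22\right) \frac{1}{25 + 14}} + \frac{7 - 4}{3 - 4}\right)^{2} = \left(\frac{1}{19 \cdot \frac{1}{39}} + \frac{1}{-1} \cdot 3\right)^{2} = \left(\frac{1}{19 \cdot \frac{1}{39}} - 3\right)^{2} = \left(\frac{1}{\frac{19}{39}} - 3\right)^{2} = \left(\frac{39}{19} - 3\right)^{2} = \left(- \frac{18}{19}\right)^{2} = \frac{324}{361}$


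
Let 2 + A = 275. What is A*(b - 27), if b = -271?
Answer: -81354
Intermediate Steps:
A = 273 (A = -2 + 275 = 273)
A*(b - 27) = 273*(-271 - 27) = 273*(-298) = -81354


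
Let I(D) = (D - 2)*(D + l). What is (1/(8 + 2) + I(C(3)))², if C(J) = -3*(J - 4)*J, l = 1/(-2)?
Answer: 88804/25 ≈ 3552.2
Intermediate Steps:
l = -½ ≈ -0.50000
C(J) = -3*J*(-4 + J) (C(J) = -3*(-4 + J)*J = -3*J*(-4 + J))
I(D) = (-2 + D)*(-½ + D) (I(D) = (D - 2)*(D - ½) = (-2 + D)*(-½ + D))
(1/(8 + 2) + I(C(3)))² = (1/(8 + 2) + (1 + (3*3*(4 - 1*3))² - 15*3*(4 - 1*3)/2))² = (1/10 + (1 + (3*3*(4 - 3))² - 15*3*(4 - 3)/2))² = (⅒ + (1 + (3*3*1)² - 15*3/2))² = (⅒ + (1 + 9² - 5/2*9))² = (⅒ + (1 + 81 - 45/2))² = (⅒ + 119/2)² = (298/5)² = 88804/25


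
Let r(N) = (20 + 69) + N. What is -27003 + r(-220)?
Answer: -27134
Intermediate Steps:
r(N) = 89 + N
-27003 + r(-220) = -27003 + (89 - 220) = -27003 - 131 = -27134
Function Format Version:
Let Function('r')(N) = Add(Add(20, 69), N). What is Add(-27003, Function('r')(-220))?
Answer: -27134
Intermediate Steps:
Function('r')(N) = Add(89, N)
Add(-27003, Function('r')(-220)) = Add(-27003, Add(89, -220)) = Add(-27003, -131) = -27134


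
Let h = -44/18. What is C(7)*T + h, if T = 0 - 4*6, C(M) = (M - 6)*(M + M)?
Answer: -3046/9 ≈ -338.44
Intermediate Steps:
C(M) = 2*M*(-6 + M) (C(M) = (-6 + M)*(2*M) = 2*M*(-6 + M))
h = -22/9 (h = -44*1/18 = -22/9 ≈ -2.4444)
T = -24 (T = 0 - 24 = -24)
C(7)*T + h = (2*7*(-6 + 7))*(-24) - 22/9 = (2*7*1)*(-24) - 22/9 = 14*(-24) - 22/9 = -336 - 22/9 = -3046/9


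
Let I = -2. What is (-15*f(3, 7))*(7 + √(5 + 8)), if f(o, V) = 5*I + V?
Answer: 315 + 45*√13 ≈ 477.25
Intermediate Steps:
f(o, V) = -10 + V (f(o, V) = 5*(-2) + V = -10 + V)
(-15*f(3, 7))*(7 + √(5 + 8)) = (-15*(-10 + 7))*(7 + √(5 + 8)) = (-15*(-3))*(7 + √13) = 45*(7 + √13) = 315 + 45*√13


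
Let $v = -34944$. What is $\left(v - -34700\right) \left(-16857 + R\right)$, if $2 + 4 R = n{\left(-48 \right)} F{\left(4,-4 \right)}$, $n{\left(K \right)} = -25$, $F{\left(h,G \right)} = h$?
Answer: $4119330$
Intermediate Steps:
$R = - \frac{51}{2}$ ($R = - \frac{1}{2} + \frac{\left(-25\right) 4}{4} = - \frac{1}{2} + \frac{1}{4} \left(-100\right) = - \frac{1}{2} - 25 = - \frac{51}{2} \approx -25.5$)
$\left(v - -34700\right) \left(-16857 + R\right) = \left(-34944 - -34700\right) \left(-16857 - \frac{51}{2}\right) = \left(-34944 + 34700\right) \left(- \frac{33765}{2}\right) = \left(-244\right) \left(- \frac{33765}{2}\right) = 4119330$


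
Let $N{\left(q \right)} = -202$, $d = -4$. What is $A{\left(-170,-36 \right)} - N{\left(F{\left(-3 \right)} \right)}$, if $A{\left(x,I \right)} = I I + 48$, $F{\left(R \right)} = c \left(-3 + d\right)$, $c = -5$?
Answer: $1546$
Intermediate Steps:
$F{\left(R \right)} = 35$ ($F{\left(R \right)} = - 5 \left(-3 - 4\right) = \left(-5\right) \left(-7\right) = 35$)
$A{\left(x,I \right)} = 48 + I^{2}$ ($A{\left(x,I \right)} = I^{2} + 48 = 48 + I^{2}$)
$A{\left(-170,-36 \right)} - N{\left(F{\left(-3 \right)} \right)} = \left(48 + \left(-36\right)^{2}\right) - -202 = \left(48 + 1296\right) + 202 = 1344 + 202 = 1546$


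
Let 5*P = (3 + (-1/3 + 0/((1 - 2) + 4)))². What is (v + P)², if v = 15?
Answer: 546121/2025 ≈ 269.69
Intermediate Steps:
P = 64/45 (P = (3 + (-1/3 + 0/((1 - 2) + 4)))²/5 = (3 + (-1*⅓ + 0/(-1 + 4)))²/5 = (3 + (-⅓ + 0/3))²/5 = (3 + (-⅓ + 0*(⅓)))²/5 = (3 + (-⅓ + 0))²/5 = (3 - ⅓)²/5 = (8/3)²/5 = (⅕)*(64/9) = 64/45 ≈ 1.4222)
(v + P)² = (15 + 64/45)² = (739/45)² = 546121/2025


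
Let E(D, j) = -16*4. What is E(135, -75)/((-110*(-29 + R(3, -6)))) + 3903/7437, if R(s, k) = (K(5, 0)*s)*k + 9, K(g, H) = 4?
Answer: 1625933/3135935 ≈ 0.51848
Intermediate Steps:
E(D, j) = -64
R(s, k) = 9 + 4*k*s (R(s, k) = (4*s)*k + 9 = 4*k*s + 9 = 9 + 4*k*s)
E(135, -75)/((-110*(-29 + R(3, -6)))) + 3903/7437 = -64*(-1/(110*(-29 + (9 + 4*(-6)*3)))) + 3903/7437 = -64*(-1/(110*(-29 + (9 - 72)))) + 3903*(1/7437) = -64*(-1/(110*(-29 - 63))) + 1301/2479 = -64/((-110*(-92))) + 1301/2479 = -64/10120 + 1301/2479 = -64*1/10120 + 1301/2479 = -8/1265 + 1301/2479 = 1625933/3135935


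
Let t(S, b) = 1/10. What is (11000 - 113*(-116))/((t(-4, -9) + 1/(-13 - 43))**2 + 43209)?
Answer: 1890067200/3387586129 ≈ 0.55794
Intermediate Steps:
t(S, b) = 1/10
(11000 - 113*(-116))/((t(-4, -9) + 1/(-13 - 43))**2 + 43209) = (11000 - 113*(-116))/((1/10 + 1/(-13 - 43))**2 + 43209) = (11000 + 13108)/((1/10 + 1/(-56))**2 + 43209) = 24108/((1/10 - 1/56)**2 + 43209) = 24108/((23/280)**2 + 43209) = 24108/(529/78400 + 43209) = 24108/(3387586129/78400) = 24108*(78400/3387586129) = 1890067200/3387586129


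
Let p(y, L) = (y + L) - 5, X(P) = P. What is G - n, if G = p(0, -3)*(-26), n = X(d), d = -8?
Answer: 216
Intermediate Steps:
p(y, L) = -5 + L + y (p(y, L) = (L + y) - 5 = -5 + L + y)
n = -8
G = 208 (G = (-5 - 3 + 0)*(-26) = -8*(-26) = 208)
G - n = 208 - 1*(-8) = 208 + 8 = 216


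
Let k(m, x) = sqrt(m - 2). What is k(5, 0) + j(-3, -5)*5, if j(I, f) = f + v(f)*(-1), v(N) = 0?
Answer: -25 + sqrt(3) ≈ -23.268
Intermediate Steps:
k(m, x) = sqrt(-2 + m)
j(I, f) = f (j(I, f) = f + 0*(-1) = f + 0 = f)
k(5, 0) + j(-3, -5)*5 = sqrt(-2 + 5) - 5*5 = sqrt(3) - 25 = -25 + sqrt(3)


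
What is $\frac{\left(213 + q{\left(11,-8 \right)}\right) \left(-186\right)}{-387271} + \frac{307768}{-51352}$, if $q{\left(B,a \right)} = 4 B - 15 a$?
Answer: $- \frac{14448589523}{2485892549} \approx -5.8122$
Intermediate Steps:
$q{\left(B,a \right)} = - 15 a + 4 B$
$\frac{\left(213 + q{\left(11,-8 \right)}\right) \left(-186\right)}{-387271} + \frac{307768}{-51352} = \frac{\left(213 + \left(\left(-15\right) \left(-8\right) + 4 \cdot 11\right)\right) \left(-186\right)}{-387271} + \frac{307768}{-51352} = \left(213 + \left(120 + 44\right)\right) \left(-186\right) \left(- \frac{1}{387271}\right) + 307768 \left(- \frac{1}{51352}\right) = \left(213 + 164\right) \left(-186\right) \left(- \frac{1}{387271}\right) - \frac{38471}{6419} = 377 \left(-186\right) \left(- \frac{1}{387271}\right) - \frac{38471}{6419} = \left(-70122\right) \left(- \frac{1}{387271}\right) - \frac{38471}{6419} = \frac{70122}{387271} - \frac{38471}{6419} = - \frac{14448589523}{2485892549}$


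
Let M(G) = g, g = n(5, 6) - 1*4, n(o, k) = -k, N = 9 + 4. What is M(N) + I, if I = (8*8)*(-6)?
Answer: -394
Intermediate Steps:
I = -384 (I = 64*(-6) = -384)
N = 13
g = -10 (g = -1*6 - 1*4 = -6 - 4 = -10)
M(G) = -10
M(N) + I = -10 - 384 = -394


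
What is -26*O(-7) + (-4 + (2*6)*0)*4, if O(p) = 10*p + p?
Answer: 1986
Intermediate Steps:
O(p) = 11*p
-26*O(-7) + (-4 + (2*6)*0)*4 = -286*(-7) + (-4 + (2*6)*0)*4 = -26*(-77) + (-4 + 12*0)*4 = 2002 + (-4 + 0)*4 = 2002 - 4*4 = 2002 - 16 = 1986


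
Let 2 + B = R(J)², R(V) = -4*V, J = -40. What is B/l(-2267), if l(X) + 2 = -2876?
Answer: -12799/1439 ≈ -8.8944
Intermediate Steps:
l(X) = -2878 (l(X) = -2 - 2876 = -2878)
B = 25598 (B = -2 + (-4*(-40))² = -2 + 160² = -2 + 25600 = 25598)
B/l(-2267) = 25598/(-2878) = 25598*(-1/2878) = -12799/1439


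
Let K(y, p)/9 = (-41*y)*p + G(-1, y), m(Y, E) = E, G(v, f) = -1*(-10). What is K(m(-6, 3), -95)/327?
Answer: 35085/109 ≈ 321.88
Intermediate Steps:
G(v, f) = 10
K(y, p) = 90 - 369*p*y (K(y, p) = 9*((-41*y)*p + 10) = 9*(-41*p*y + 10) = 9*(10 - 41*p*y) = 90 - 369*p*y)
K(m(-6, 3), -95)/327 = (90 - 369*(-95)*3)/327 = (90 + 105165)*(1/327) = 105255*(1/327) = 35085/109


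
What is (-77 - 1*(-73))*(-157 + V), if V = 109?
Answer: 192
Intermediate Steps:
(-77 - 1*(-73))*(-157 + V) = (-77 - 1*(-73))*(-157 + 109) = (-77 + 73)*(-48) = -4*(-48) = 192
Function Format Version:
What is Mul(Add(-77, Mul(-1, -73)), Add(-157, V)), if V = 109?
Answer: 192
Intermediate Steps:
Mul(Add(-77, Mul(-1, -73)), Add(-157, V)) = Mul(Add(-77, Mul(-1, -73)), Add(-157, 109)) = Mul(Add(-77, 73), -48) = Mul(-4, -48) = 192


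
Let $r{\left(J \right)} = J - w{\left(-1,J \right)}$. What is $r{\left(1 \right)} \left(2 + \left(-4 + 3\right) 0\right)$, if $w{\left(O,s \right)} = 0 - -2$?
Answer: $-2$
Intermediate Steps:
$w{\left(O,s \right)} = 2$ ($w{\left(O,s \right)} = 0 + 2 = 2$)
$r{\left(J \right)} = -2 + J$ ($r{\left(J \right)} = J - 2 = -2 + J$)
$r{\left(1 \right)} \left(2 + \left(-4 + 3\right) 0\right) = \left(-2 + 1\right) \left(2 + \left(-4 + 3\right) 0\right) = - (2 - 0) = - (2 + 0) = \left(-1\right) 2 = -2$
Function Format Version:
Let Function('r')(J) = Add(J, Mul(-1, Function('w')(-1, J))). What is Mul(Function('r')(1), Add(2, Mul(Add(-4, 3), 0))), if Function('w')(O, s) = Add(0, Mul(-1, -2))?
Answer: -2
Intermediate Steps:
Function('w')(O, s) = 2 (Function('w')(O, s) = Add(0, 2) = 2)
Function('r')(J) = Add(-2, J) (Function('r')(J) = Add(J, Mul(-1, 2)) = Add(J, -2) = Add(-2, J))
Mul(Function('r')(1), Add(2, Mul(Add(-4, 3), 0))) = Mul(Add(-2, 1), Add(2, Mul(Add(-4, 3), 0))) = Mul(-1, Add(2, Mul(-1, 0))) = Mul(-1, Add(2, 0)) = Mul(-1, 2) = -2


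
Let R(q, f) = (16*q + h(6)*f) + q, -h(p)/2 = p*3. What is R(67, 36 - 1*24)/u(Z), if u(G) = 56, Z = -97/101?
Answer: 101/8 ≈ 12.625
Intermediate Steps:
Z = -97/101 (Z = -97*1/101 = -97/101 ≈ -0.96040)
h(p) = -6*p (h(p) = -2*p*3 = -6*p)
R(q, f) = -36*f + 17*q (R(q, f) = (16*q + (-6*6)*f) + q = (16*q - 36*f) + q = (-36*f + 16*q) + q = -36*f + 17*q)
R(67, 36 - 1*24)/u(Z) = (-36*(36 - 1*24) + 17*67)/56 = (-36*(36 - 24) + 1139)*(1/56) = (-36*12 + 1139)*(1/56) = (-432 + 1139)*(1/56) = 707*(1/56) = 101/8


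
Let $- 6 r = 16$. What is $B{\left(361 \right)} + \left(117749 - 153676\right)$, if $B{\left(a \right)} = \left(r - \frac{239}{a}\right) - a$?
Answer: $- \frac{39303509}{1083} \approx -36291.0$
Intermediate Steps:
$r = - \frac{8}{3}$ ($r = \left(- \frac{1}{6}\right) 16 = - \frac{8}{3} \approx -2.6667$)
$B{\left(a \right)} = - \frac{8}{3} - a - \frac{239}{a}$ ($B{\left(a \right)} = \left(- \frac{8}{3} - \frac{239}{a}\right) - a = - \frac{8}{3} - a - \frac{239}{a}$)
$B{\left(361 \right)} + \left(117749 - 153676\right) = \left(- \frac{8}{3} - 361 - \frac{239}{361}\right) + \left(117749 - 153676\right) = \left(- \frac{8}{3} - 361 - \frac{239}{361}\right) - 35927 = - \frac{394568}{1083} - 35927 = - \frac{39303509}{1083}$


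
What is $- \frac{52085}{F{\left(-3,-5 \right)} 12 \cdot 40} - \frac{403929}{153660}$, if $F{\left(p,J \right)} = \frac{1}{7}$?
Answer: $- \frac{936959227}{1229280} \approx -762.2$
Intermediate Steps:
$F{\left(p,J \right)} = \frac{1}{7}$
$- \frac{52085}{F{\left(-3,-5 \right)} 12 \cdot 40} - \frac{403929}{153660} = - \frac{52085}{\frac{1}{7} \cdot 12 \cdot 40} - \frac{403929}{153660} = - \frac{52085}{\frac{12}{7} \cdot 40} - \frac{134643}{51220} = - \frac{52085}{\frac{480}{7}} - \frac{134643}{51220} = \left(-52085\right) \frac{7}{480} - \frac{134643}{51220} = - \frac{72919}{96} - \frac{134643}{51220} = - \frac{936959227}{1229280}$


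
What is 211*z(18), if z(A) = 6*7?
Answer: 8862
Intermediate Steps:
z(A) = 42
211*z(18) = 211*42 = 8862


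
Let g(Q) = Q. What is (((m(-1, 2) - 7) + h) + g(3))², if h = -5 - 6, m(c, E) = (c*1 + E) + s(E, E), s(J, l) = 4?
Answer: 100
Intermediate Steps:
m(c, E) = 4 + E + c (m(c, E) = (c*1 + E) + 4 = (c + E) + 4 = (E + c) + 4 = 4 + E + c)
h = -11
(((m(-1, 2) - 7) + h) + g(3))² = ((((4 + 2 - 1) - 7) - 11) + 3)² = (((5 - 7) - 11) + 3)² = ((-2 - 11) + 3)² = (-13 + 3)² = (-10)² = 100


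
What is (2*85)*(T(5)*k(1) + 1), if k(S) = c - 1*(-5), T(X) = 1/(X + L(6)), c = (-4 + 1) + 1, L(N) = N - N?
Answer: 272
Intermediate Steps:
L(N) = 0
c = -2 (c = -3 + 1 = -2)
T(X) = 1/X (T(X) = 1/(X + 0) = 1/X)
k(S) = 3 (k(S) = -2 - 1*(-5) = -2 + 5 = 3)
(2*85)*(T(5)*k(1) + 1) = (2*85)*(3/5 + 1) = 170*((⅕)*3 + 1) = 170*(⅗ + 1) = 170*(8/5) = 272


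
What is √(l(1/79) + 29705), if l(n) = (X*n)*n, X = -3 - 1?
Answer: √185388901/79 ≈ 172.35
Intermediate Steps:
X = -4
l(n) = -4*n² (l(n) = (-4*n)*n = -4*n²)
√(l(1/79) + 29705) = √(-4*(1/79)² + 29705) = √(-4*1/6241 + 29705) = √(-4/6241 + 29705) = √(185388901/6241) = √185388901/79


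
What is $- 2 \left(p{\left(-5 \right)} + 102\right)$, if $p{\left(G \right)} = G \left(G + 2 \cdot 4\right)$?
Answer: $-174$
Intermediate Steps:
$p{\left(G \right)} = G \left(8 + G\right)$ ($p{\left(G \right)} = G \left(G + 8\right) = G \left(8 + G\right)$)
$- 2 \left(p{\left(-5 \right)} + 102\right) = - 2 \left(- 5 \left(8 - 5\right) + 102\right) = - 2 \left(\left(-5\right) 3 + 102\right) = - 2 \left(-15 + 102\right) = \left(-2\right) 87 = -174$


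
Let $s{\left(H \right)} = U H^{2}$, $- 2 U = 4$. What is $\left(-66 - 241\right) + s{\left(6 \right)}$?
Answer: $-379$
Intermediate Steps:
$U = -2$ ($U = \left(- \frac{1}{2}\right) 4 = -2$)
$s{\left(H \right)} = - 2 H^{2}$
$\left(-66 - 241\right) + s{\left(6 \right)} = \left(-66 - 241\right) - 2 \cdot 6^{2} = -307 - 72 = -379$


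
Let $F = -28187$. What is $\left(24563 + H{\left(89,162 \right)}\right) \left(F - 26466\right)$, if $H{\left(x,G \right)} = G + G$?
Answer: $-1360149211$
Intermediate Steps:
$H{\left(x,G \right)} = 2 G$
$\left(24563 + H{\left(89,162 \right)}\right) \left(F - 26466\right) = \left(24563 + 2 \cdot 162\right) \left(-28187 - 26466\right) = \left(24563 + 324\right) \left(-54653\right) = 24887 \left(-54653\right) = -1360149211$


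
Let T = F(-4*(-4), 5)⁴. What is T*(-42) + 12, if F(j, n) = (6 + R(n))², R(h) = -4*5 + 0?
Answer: -61983140340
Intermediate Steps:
R(h) = -20 (R(h) = -20 + 0 = -20)
F(j, n) = 196 (F(j, n) = (6 - 20)² = (-14)² = 196)
T = 1475789056 (T = 196⁴ = 1475789056)
T*(-42) + 12 = 1475789056*(-42) + 12 = -61983140352 + 12 = -61983140340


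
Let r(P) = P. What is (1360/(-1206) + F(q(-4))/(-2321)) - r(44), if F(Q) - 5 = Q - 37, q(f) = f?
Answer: -63137344/1399563 ≈ -45.112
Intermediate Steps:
F(Q) = -32 + Q (F(Q) = 5 + (Q - 37) = 5 + (-37 + Q) = -32 + Q)
(1360/(-1206) + F(q(-4))/(-2321)) - r(44) = (1360/(-1206) + (-32 - 4)/(-2321)) - 1*44 = (1360*(-1/1206) - 36*(-1/2321)) - 44 = (-680/603 + 36/2321) - 44 = -1556572/1399563 - 44 = -63137344/1399563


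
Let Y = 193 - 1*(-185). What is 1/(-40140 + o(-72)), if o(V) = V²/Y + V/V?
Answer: -7/280877 ≈ -2.4922e-5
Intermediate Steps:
Y = 378 (Y = 193 + 185 = 378)
o(V) = 1 + V²/378 (o(V) = V²/378 + V/V = V²*(1/378) + 1 = V²/378 + 1 = 1 + V²/378)
1/(-40140 + o(-72)) = 1/(-40140 + (1 + (1/378)*(-72)²)) = 1/(-40140 + (1 + (1/378)*5184)) = 1/(-40140 + (1 + 96/7)) = 1/(-40140 + 103/7) = 1/(-280877/7) = -7/280877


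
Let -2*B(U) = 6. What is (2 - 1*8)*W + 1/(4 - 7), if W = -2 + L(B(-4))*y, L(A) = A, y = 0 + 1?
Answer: 89/3 ≈ 29.667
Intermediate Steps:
B(U) = -3 (B(U) = -½*6 = -3)
y = 1
W = -5 (W = -2 - 3*1 = -2 - 3 = -5)
(2 - 1*8)*W + 1/(4 - 7) = (2 - 1*8)*(-5) + 1/(4 - 7) = (2 - 8)*(-5) + 1/(-3) = -6*(-5) - ⅓ = 30 - ⅓ = 89/3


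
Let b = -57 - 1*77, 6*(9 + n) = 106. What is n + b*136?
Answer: -54646/3 ≈ -18215.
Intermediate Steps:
n = 26/3 (n = -9 + (⅙)*106 = -9 + 53/3 = 26/3 ≈ 8.6667)
b = -134 (b = -57 - 77 = -134)
n + b*136 = 26/3 - 134*136 = 26/3 - 18224 = -54646/3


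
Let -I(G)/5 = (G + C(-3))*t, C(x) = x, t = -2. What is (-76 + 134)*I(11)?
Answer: 4640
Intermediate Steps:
I(G) = -30 + 10*G (I(G) = -5*(G - 3)*(-2) = -5*(-3 + G)*(-2) = -5*(6 - 2*G) = -30 + 10*G)
(-76 + 134)*I(11) = (-76 + 134)*(-30 + 10*11) = 58*(-30 + 110) = 58*80 = 4640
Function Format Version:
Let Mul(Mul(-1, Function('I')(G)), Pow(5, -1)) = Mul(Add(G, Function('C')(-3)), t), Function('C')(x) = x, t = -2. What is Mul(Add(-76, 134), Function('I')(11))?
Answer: 4640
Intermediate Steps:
Function('I')(G) = Add(-30, Mul(10, G)) (Function('I')(G) = Mul(-5, Mul(Add(G, -3), -2)) = Mul(-5, Mul(Add(-3, G), -2)) = Mul(-5, Add(6, Mul(-2, G))) = Add(-30, Mul(10, G)))
Mul(Add(-76, 134), Function('I')(11)) = Mul(Add(-76, 134), Add(-30, Mul(10, 11))) = Mul(58, Add(-30, 110)) = Mul(58, 80) = 4640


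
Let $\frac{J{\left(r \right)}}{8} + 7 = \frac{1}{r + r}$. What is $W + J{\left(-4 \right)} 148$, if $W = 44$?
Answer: $-8392$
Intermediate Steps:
$J{\left(r \right)} = -56 + \frac{4}{r}$ ($J{\left(r \right)} = -56 + \frac{8}{r + r} = -56 + \frac{8}{2 r} = -56 + 8 \frac{1}{2 r} = -56 + \frac{4}{r}$)
$W + J{\left(-4 \right)} 148 = 44 + \left(-56 + \frac{4}{-4}\right) 148 = 44 + \left(-56 + 4 \left(- \frac{1}{4}\right)\right) 148 = 44 + \left(-56 - 1\right) 148 = 44 - 8436 = -8392$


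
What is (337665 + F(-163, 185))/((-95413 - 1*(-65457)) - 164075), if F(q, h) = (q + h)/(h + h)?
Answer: -62468036/35895735 ≈ -1.7403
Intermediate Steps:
F(q, h) = (h + q)/(2*h) (F(q, h) = (h + q)/((2*h)) = (h + q)*(1/(2*h)) = (h + q)/(2*h))
(337665 + F(-163, 185))/((-95413 - 1*(-65457)) - 164075) = (337665 + (½)*(185 - 163)/185)/((-95413 - 1*(-65457)) - 164075) = (337665 + (½)*(1/185)*22)/((-95413 + 65457) - 164075) = (337665 + 11/185)/(-29956 - 164075) = (62468036/185)/(-194031) = (62468036/185)*(-1/194031) = -62468036/35895735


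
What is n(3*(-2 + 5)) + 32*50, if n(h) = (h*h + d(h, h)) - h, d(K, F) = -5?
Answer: 1667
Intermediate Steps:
n(h) = -5 + h² - h (n(h) = (h*h - 5) - h = (h² - 5) - h = (-5 + h²) - h = -5 + h² - h)
n(3*(-2 + 5)) + 32*50 = (-5 + (3*(-2 + 5))² - 3*(-2 + 5)) + 32*50 = (-5 + (3*3)² - 3*3) + 1600 = (-5 + 9² - 1*9) + 1600 = (-5 + 81 - 9) + 1600 = 67 + 1600 = 1667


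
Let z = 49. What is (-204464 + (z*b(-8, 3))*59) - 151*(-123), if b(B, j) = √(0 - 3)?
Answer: -185891 + 2891*I*√3 ≈ -1.8589e+5 + 5007.4*I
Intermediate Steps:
b(B, j) = I*√3 (b(B, j) = √(-3) = I*√3)
(-204464 + (z*b(-8, 3))*59) - 151*(-123) = (-204464 + (49*(I*√3))*59) - 151*(-123) = (-204464 + (49*I*√3)*59) + 18573 = (-204464 + 2891*I*√3) + 18573 = -185891 + 2891*I*√3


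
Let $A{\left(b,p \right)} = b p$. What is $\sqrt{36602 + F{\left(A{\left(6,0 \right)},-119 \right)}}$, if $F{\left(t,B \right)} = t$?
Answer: $\sqrt{36602} \approx 191.32$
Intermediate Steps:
$\sqrt{36602 + F{\left(A{\left(6,0 \right)},-119 \right)}} = \sqrt{36602 + 6 \cdot 0} = \sqrt{36602 + 0} = \sqrt{36602}$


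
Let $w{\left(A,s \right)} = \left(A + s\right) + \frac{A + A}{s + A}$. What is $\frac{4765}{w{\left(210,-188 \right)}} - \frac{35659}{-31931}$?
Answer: $\frac{1689781233}{14432812} \approx 117.08$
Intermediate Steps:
$w{\left(A,s \right)} = A + s + \frac{2 A}{A + s}$ ($w{\left(A,s \right)} = \left(A + s\right) + \frac{2 A}{A + s} = A + s + \frac{2 A}{A + s}$)
$\frac{4765}{w{\left(210,-188 \right)}} - \frac{35659}{-31931} = \frac{4765}{\frac{1}{210 - 188} \left(210^{2} + \left(-188\right)^{2} + 2 \cdot 210 + 2 \cdot 210 \left(-188\right)\right)} - \frac{35659}{-31931} = \frac{4765}{\frac{1}{22} \left(44100 + 35344 + 420 - 78960\right)} - - \frac{35659}{31931} = \frac{4765}{\frac{1}{22} \cdot 904} + \frac{35659}{31931} = \frac{4765}{\frac{452}{11}} + \frac{35659}{31931} = 4765 \cdot \frac{11}{452} + \frac{35659}{31931} = \frac{52415}{452} + \frac{35659}{31931} = \frac{1689781233}{14432812}$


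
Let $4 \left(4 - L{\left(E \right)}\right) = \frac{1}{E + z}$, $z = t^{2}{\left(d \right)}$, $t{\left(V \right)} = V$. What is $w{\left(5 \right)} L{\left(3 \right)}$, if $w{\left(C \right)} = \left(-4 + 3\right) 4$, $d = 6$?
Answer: $- \frac{623}{39} \approx -15.974$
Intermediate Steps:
$w{\left(C \right)} = -4$ ($w{\left(C \right)} = \left(-1\right) 4 = -4$)
$z = 36$ ($z = 6^{2} = 36$)
$L{\left(E \right)} = 4 - \frac{1}{4 \left(36 + E\right)}$ ($L{\left(E \right)} = 4 - \frac{1}{4 \left(E + 36\right)} = 4 - \frac{1}{4 \left(36 + E\right)}$)
$w{\left(5 \right)} L{\left(3 \right)} = - 4 \frac{575 + 16 \cdot 3}{4 \left(36 + 3\right)} = - 4 \frac{575 + 48}{4 \cdot 39} = - 4 \cdot \frac{1}{4} \cdot \frac{1}{39} \cdot 623 = \left(-4\right) \frac{623}{156} = - \frac{623}{39}$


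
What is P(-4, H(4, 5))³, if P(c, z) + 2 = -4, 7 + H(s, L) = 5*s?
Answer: -216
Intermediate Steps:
H(s, L) = -7 + 5*s
P(c, z) = -6 (P(c, z) = -2 - 4 = -6)
P(-4, H(4, 5))³ = (-6)³ = -216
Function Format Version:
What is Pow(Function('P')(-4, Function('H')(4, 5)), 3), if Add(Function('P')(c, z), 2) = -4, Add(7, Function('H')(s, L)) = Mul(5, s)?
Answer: -216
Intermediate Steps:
Function('H')(s, L) = Add(-7, Mul(5, s))
Function('P')(c, z) = -6 (Function('P')(c, z) = Add(-2, -4) = -6)
Pow(Function('P')(-4, Function('H')(4, 5)), 3) = Pow(-6, 3) = -216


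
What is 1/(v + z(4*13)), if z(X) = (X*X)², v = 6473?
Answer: 1/7318089 ≈ 1.3665e-7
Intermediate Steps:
z(X) = X⁴ (z(X) = (X²)² = X⁴)
1/(v + z(4*13)) = 1/(6473 + (4*13)⁴) = 1/(6473 + 52⁴) = 1/(6473 + 7311616) = 1/7318089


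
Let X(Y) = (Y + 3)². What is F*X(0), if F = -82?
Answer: -738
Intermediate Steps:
X(Y) = (3 + Y)²
F*X(0) = -82*(3 + 0)² = -82*3² = -82*9 = -738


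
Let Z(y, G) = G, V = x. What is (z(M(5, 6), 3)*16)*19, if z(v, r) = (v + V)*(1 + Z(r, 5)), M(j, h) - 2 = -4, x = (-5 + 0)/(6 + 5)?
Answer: -49248/11 ≈ -4477.1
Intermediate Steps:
x = -5/11 ≈ -0.45455
V = -5/11 ≈ -0.45455
M(j, h) = -2 (M(j, h) = 2 - 4 = -2)
z(v, r) = -30/11 + 6*v (z(v, r) = (v - 5/11)*(1 + 5) = (-5/11 + v)*6 = -30/11 + 6*v)
(z(M(5, 6), 3)*16)*19 = ((-30/11 + 6*(-2))*16)*19 = ((-30/11 - 12)*16)*19 = -162/11*16*19 = -2592/11*19 = -49248/11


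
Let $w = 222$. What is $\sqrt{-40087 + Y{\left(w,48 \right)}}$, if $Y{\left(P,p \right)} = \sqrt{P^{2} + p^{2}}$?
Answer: $\sqrt{-40087 + 6 \sqrt{1433}} \approx 199.65 i$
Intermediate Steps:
$\sqrt{-40087 + Y{\left(w,48 \right)}} = \sqrt{-40087 + \sqrt{222^{2} + 48^{2}}} = \sqrt{-40087 + \sqrt{49284 + 2304}} = \sqrt{-40087 + \sqrt{51588}} = \sqrt{-40087 + 6 \sqrt{1433}}$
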